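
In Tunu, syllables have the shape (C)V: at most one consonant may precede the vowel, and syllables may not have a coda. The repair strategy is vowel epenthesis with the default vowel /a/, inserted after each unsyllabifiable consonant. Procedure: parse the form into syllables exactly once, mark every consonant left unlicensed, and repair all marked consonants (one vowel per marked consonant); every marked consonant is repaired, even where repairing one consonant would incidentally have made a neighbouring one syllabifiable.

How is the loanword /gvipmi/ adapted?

gavipami

Syllabifying with onset maximization leaves /g/, /p/ stranded (no codas are permitted; onsets are limited to one consonant).
Epenthesis after each stranded consonant: /g/ → /ga/, /p/ → /pa/.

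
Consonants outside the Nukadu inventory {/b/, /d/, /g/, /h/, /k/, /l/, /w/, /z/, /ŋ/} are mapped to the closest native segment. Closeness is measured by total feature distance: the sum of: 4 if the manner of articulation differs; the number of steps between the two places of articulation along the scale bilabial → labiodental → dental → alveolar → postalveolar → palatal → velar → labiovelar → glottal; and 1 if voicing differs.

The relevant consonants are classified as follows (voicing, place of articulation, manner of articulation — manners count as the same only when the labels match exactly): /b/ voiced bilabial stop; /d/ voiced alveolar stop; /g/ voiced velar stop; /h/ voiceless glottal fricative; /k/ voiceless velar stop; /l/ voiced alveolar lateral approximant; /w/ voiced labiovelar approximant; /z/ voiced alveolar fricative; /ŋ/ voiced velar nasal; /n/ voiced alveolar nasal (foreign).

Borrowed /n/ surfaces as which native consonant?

/ŋ/ is closest: same manner (nasal), place distance 3 (alveolar→velar), same voicing; total 3. Next closest is /d/ at distance 4.

ŋ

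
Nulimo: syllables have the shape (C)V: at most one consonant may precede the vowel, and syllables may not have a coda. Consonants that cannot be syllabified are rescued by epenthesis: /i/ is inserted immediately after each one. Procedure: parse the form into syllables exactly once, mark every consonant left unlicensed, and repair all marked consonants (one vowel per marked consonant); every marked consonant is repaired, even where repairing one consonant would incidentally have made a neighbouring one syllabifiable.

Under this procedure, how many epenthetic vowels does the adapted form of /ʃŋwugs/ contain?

4

The unsyllabifiable consonants are /ʃ/, /ŋ/, /g/, /s/; each receives one epenthetic vowel.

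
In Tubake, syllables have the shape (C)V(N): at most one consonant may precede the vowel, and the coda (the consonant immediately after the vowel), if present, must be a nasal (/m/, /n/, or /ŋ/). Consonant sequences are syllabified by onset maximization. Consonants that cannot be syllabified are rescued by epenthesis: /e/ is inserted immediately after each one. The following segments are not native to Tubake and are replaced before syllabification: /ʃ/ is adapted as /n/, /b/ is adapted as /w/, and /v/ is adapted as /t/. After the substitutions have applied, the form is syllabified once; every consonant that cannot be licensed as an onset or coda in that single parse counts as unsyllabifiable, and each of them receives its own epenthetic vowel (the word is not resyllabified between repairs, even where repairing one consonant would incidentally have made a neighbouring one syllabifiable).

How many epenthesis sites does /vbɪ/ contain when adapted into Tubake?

1

After substitution the input is /twɪ/.
The unsyllabifiable consonants are /t/; each receives one epenthetic vowel.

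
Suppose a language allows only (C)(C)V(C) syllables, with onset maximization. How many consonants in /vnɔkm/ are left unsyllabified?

Under (C)(C)V(C), the unsyllabifiable consonants are /m/ (at most one coda consonant is licensed; onsets may contain at most 2 consonants).

1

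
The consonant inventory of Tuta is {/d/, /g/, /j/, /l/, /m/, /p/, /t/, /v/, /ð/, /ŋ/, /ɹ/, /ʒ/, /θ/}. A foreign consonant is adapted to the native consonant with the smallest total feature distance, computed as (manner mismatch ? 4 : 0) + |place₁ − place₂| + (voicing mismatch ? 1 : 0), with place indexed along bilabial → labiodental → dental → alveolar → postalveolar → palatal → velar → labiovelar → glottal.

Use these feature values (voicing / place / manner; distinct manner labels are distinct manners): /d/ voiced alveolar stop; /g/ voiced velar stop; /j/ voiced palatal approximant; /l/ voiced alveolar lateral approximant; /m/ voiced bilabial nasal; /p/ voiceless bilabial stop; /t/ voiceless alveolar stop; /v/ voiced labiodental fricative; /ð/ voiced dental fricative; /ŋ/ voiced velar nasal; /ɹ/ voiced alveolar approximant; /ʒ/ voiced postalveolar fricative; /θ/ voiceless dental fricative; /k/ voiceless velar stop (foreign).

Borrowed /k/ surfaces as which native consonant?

g

/g/ is closest: same manner (stop), place distance 0 (velar→velar), voicing differs (+1); total 1. Next closest is /t/ at distance 3.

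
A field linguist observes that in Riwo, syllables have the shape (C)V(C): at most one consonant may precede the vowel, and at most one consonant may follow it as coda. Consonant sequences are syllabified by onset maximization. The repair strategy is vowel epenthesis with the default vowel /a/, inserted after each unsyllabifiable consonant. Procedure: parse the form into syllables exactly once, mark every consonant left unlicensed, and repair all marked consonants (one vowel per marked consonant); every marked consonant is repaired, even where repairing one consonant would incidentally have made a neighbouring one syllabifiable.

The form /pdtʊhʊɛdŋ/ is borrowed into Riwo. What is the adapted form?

Under (C)V(C), the unsyllabifiable consonants are /p/, /d/, /ŋ/ (at most one coda consonant is licensed; onsets are limited to one consonant).
Epenthesis after each stranded consonant: /p/ → /pa/, /d/ → /da/, /ŋ/ → /ŋa/.

padatʊhʊɛdŋa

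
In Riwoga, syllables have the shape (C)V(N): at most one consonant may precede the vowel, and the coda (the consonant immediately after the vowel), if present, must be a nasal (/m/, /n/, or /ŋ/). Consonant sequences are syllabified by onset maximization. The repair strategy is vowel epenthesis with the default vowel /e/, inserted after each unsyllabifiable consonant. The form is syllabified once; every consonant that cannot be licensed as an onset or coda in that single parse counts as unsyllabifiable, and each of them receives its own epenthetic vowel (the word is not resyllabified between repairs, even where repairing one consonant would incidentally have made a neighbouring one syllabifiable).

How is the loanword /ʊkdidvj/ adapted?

Under (C)V(N), the unsyllabifiable consonants are /k/, /d/, /v/, /j/ (only a nasal (/m/, /n/, or /ŋ/) is licensed in coda position; onsets are limited to one consonant).
Inserting the epenthetic vowel yields /k/ → /ke/, /d/ → /de/, /v/ → /ve/, /j/ → /je/.

ʊkedideveje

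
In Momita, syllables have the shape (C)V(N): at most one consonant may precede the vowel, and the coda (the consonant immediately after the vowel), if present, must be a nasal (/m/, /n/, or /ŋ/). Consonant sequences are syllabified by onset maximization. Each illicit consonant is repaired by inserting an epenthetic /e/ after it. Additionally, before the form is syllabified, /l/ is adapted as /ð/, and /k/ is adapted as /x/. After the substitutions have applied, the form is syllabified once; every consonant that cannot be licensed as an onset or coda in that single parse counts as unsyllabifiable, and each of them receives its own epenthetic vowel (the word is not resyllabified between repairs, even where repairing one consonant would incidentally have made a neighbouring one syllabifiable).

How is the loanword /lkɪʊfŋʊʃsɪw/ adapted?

Substitution: /l/ → /ð/, /k/ → /x/, giving /ðxɪʊfŋʊʃsɪw/.
Syllabifying with onset maximization leaves /ð/, /f/, /ʃ/, /w/ stranded (only a nasal (/m/, /n/, or /ŋ/) is licensed in coda position; onsets are limited to one consonant).
Each unlicensed consonant becomes the onset of a new syllable: /ð/ → /ðe/, /f/ → /fe/, /ʃ/ → /ʃe/, /w/ → /we/.

ðexɪʊfeŋʊʃesɪwe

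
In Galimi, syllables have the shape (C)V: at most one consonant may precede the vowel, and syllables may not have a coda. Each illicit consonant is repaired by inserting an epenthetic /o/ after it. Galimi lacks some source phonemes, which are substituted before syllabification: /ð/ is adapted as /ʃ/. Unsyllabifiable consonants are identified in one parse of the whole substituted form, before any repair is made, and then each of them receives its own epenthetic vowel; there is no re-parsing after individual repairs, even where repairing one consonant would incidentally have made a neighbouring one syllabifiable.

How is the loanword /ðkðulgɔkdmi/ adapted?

Substitution: /ð/ → /ʃ/, giving /ʃkʃulgɔkdmi/.
Under (C)V, the unsyllabifiable consonants are /ʃ/, /k/, /l/, /k/, /d/ (no codas are permitted; onsets are limited to one consonant).
Each unlicensed consonant becomes the onset of a new syllable: /ʃ/ → /ʃo/, /k/ → /ko/, /l/ → /lo/, /k/ → /ko/, /d/ → /do/.

ʃokoʃulogɔkodomi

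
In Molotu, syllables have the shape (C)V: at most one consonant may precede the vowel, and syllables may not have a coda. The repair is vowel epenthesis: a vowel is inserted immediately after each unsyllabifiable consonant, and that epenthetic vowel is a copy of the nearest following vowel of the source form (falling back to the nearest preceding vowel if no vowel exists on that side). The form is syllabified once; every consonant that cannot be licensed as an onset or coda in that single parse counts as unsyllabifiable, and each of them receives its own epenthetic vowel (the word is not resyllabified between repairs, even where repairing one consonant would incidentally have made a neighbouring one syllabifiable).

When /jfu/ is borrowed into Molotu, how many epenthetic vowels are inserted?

1

The unsyllabifiable consonants are /j/; each receives one epenthetic vowel.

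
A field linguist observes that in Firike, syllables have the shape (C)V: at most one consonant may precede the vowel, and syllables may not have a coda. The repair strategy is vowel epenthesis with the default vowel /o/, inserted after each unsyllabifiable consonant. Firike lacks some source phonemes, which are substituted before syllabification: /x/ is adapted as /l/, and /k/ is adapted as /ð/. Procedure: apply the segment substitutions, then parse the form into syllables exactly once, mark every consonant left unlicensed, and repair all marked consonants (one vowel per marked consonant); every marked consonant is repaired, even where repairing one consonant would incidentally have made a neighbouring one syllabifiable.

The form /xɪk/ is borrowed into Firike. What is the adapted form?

lɪðo

Substitution: /x/ → /l/, /k/ → /ð/, giving /lɪð/.
Under (C)V, the unsyllabifiable consonants are /ð/ (no codas are permitted; onsets are limited to one consonant).
Each unlicensed consonant becomes the onset of a new syllable: /ð/ → /ðo/.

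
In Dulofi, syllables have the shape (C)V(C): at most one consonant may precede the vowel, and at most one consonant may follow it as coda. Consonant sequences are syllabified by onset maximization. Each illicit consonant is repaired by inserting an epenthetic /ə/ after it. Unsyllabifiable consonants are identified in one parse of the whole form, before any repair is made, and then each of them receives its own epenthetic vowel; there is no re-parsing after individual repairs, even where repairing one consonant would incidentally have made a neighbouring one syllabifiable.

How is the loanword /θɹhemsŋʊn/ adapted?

Under (C)V(C), the unsyllabifiable consonants are /θ/, /ɹ/, /s/ (at most one coda consonant is licensed; onsets are limited to one consonant).
Inserting the epenthetic vowel yields /θ/ → /θə/, /ɹ/ → /ɹə/, /s/ → /sə/.

θəɹəhemsəŋʊn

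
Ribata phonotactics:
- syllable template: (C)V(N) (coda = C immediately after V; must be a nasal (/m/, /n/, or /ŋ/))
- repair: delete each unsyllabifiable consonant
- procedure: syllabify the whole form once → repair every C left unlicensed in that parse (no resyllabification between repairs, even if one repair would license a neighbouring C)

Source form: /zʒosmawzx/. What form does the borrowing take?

Syllabifying with onset maximization leaves /z/, /s/, /w/, /z/, /x/ stranded (only a nasal (/m/, /n/, or /ŋ/) is licensed in coda position; onsets are limited to one consonant).
Deleting the stranded consonants removes /z/, /s/, /w/, /z/, /x/.

ʒoma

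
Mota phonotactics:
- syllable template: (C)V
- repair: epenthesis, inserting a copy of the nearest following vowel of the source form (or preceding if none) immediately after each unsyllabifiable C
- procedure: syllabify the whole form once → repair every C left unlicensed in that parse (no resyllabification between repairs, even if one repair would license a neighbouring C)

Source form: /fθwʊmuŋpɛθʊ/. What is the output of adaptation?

Syllabifying with onset maximization leaves /f/, /θ/, /ŋ/ stranded (no codas are permitted; onsets are limited to one consonant).
Each unlicensed consonant becomes the onset of a new syllable: /f/ → /fʊ/, /θ/ → /θʊ/, /ŋ/ → /ŋɛ/.

fʊθʊwʊmuŋɛpɛθʊ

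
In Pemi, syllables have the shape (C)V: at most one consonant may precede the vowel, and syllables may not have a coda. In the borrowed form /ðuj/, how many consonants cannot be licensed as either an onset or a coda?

1

Under (C)V, the unsyllabifiable consonants are /j/ (no codas are permitted; onsets are limited to one consonant).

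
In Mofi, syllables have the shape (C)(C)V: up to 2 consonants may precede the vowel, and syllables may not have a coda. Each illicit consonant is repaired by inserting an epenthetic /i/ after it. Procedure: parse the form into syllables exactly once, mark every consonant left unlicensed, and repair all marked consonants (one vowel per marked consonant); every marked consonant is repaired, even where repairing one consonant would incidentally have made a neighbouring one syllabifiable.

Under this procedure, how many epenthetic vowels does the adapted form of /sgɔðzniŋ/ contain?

The unsyllabifiable consonants are /ð/, /ŋ/; each receives one epenthetic vowel.

2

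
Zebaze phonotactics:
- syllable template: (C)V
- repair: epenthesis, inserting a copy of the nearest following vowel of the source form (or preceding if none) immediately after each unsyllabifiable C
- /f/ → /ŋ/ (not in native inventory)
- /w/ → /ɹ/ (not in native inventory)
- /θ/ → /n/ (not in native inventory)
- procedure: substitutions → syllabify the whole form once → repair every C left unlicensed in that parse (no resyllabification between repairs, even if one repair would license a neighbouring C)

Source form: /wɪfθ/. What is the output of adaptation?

Substitution: /w/ → /ɹ/, /f/ → /ŋ/, /θ/ → /n/, giving /ɹɪŋn/.
Syllabifying with onset maximization leaves /ŋ/, /n/ stranded (no codas are permitted; onsets are limited to one consonant).
Epenthesis after each stranded consonant: /ŋ/ → /ŋɪ/, /n/ → /nɪ/.

ɹɪŋɪnɪ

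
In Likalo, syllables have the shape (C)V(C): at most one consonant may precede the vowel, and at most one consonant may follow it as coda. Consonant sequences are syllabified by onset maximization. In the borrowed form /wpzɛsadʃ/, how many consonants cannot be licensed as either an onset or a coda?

Under (C)V(C), the unsyllabifiable consonants are /w/, /p/, /ʃ/ (at most one coda consonant is licensed; onsets are limited to one consonant).

3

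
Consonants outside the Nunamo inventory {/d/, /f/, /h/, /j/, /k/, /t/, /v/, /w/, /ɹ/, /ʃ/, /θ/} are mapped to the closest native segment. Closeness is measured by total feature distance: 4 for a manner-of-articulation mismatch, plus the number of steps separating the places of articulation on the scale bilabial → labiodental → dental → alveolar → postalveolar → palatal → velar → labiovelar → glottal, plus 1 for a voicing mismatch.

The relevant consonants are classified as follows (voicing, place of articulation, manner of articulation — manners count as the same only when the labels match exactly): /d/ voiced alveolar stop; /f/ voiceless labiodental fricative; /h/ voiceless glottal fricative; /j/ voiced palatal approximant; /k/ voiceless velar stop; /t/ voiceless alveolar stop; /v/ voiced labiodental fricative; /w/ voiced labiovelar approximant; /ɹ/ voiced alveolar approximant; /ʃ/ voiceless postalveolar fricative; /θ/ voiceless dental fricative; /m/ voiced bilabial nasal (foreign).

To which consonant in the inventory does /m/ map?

v

/v/ is closest: manner differs (nasal→fricative, +4), place distance 1 (bilabial→labiodental), same voicing; total 5. Next closest is /f/ at distance 6.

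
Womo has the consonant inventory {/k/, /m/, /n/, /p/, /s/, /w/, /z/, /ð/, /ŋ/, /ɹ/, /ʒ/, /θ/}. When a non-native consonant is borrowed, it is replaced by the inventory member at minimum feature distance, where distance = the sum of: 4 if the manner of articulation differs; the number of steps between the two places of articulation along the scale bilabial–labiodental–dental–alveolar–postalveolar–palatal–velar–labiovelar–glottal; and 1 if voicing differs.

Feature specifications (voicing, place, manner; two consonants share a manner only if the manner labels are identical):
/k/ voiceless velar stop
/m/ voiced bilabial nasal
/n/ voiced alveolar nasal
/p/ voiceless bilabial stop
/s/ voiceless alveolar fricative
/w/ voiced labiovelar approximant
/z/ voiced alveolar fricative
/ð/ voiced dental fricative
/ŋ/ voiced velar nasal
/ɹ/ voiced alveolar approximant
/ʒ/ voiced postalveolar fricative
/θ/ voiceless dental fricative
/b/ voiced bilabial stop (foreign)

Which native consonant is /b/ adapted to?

/p/ is closest: same manner (stop), place distance 0 (bilabial→bilabial), voicing differs (+1); total 1. Next closest is /m/ at distance 4.

p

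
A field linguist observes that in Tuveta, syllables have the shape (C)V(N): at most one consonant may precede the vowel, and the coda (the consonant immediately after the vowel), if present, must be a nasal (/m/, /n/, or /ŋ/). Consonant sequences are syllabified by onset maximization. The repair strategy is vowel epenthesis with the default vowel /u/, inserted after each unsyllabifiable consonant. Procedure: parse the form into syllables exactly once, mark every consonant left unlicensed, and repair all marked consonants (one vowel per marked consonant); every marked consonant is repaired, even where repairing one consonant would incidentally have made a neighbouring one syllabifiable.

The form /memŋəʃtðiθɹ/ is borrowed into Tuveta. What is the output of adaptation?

Syllabifying with onset maximization leaves /ʃ/, /t/, /θ/, /ɹ/ stranded (only a nasal (/m/, /n/, or /ŋ/) is licensed in coda position; onsets are limited to one consonant).
Epenthesis after each stranded consonant: /ʃ/ → /ʃu/, /t/ → /tu/, /θ/ → /θu/, /ɹ/ → /ɹu/.

memŋəʃutuðiθuɹu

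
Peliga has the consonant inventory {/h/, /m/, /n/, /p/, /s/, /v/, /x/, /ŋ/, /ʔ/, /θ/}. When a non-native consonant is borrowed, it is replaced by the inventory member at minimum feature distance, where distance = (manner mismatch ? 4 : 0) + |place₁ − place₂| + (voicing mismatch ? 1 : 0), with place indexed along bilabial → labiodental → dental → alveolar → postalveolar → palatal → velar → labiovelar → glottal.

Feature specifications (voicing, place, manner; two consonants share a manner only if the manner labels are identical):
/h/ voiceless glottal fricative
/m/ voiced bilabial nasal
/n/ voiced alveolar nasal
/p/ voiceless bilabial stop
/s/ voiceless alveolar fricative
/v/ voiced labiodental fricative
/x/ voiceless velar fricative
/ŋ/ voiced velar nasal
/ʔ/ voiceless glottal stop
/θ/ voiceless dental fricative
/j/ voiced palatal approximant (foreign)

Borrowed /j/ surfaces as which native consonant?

/ŋ/ is closest: manner differs (approximant→nasal, +4), place distance 1 (palatal→velar), same voicing; total 5. Next closest is /n/ at distance 6.

ŋ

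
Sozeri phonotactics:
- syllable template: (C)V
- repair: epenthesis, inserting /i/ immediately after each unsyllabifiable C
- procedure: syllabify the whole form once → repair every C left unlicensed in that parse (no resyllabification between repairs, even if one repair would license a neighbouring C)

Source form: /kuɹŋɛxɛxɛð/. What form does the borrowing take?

kuɹiŋɛxɛxɛði

The consonants /ɹ/, /ð/ cannot be parsed into a legal (C)V syllable (no codas are permitted; onsets are limited to one consonant).
Each unlicensed consonant becomes the onset of a new syllable: /ɹ/ → /ɹi/, /ð/ → /ði/.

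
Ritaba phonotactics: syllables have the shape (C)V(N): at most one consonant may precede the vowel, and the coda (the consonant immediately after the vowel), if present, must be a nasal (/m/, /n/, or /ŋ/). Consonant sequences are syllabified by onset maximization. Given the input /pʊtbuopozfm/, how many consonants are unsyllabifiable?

The consonants /t/, /z/, /f/, /m/ cannot be parsed into a legal (C)V(N) syllable (only a nasal (/m/, /n/, or /ŋ/) is licensed in coda position; onsets are limited to one consonant).

4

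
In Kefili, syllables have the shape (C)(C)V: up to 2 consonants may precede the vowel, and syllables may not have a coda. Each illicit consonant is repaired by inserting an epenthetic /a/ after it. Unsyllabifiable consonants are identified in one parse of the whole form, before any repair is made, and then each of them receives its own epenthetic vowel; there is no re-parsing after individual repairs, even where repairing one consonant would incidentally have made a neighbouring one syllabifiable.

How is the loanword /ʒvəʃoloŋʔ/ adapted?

ʒvəʃoloŋaʔa

The consonants /ŋ/, /ʔ/ cannot be parsed into a legal (C)(C)V syllable (no codas are permitted; onsets may contain at most 2 consonants).
Inserting the epenthetic vowel yields /ŋ/ → /ŋa/, /ʔ/ → /ʔa/.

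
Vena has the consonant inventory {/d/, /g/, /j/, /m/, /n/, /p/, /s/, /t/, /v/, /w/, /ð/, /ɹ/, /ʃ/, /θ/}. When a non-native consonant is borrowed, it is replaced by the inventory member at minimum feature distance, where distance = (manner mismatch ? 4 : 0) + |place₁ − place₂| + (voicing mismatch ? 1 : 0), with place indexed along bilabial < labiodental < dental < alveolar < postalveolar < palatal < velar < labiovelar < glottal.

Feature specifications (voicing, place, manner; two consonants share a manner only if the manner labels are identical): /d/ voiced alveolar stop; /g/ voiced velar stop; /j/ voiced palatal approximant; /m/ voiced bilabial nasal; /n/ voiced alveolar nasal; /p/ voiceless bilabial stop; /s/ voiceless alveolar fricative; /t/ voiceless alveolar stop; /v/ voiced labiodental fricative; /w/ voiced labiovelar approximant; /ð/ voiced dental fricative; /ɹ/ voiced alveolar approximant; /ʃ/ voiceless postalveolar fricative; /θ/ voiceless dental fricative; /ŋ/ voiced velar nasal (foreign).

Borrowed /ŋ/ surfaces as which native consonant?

/n/ is closest: same manner (nasal), place distance 3 (velar→alveolar), same voicing; total 3. Next closest is /g/ at distance 4.

n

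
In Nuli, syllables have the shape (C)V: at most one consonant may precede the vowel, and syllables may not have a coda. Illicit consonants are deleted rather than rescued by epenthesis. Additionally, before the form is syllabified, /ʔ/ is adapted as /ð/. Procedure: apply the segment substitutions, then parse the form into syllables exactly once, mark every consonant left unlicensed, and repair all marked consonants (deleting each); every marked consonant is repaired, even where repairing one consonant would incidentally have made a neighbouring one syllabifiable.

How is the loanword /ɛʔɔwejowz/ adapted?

Substitution: /ʔ/ → /ð/, giving /ɛðɔwejowz/.
Syllabifying with onset maximization leaves /w/, /z/ stranded (no codas are permitted; onsets are limited to one consonant).
Each unlicensed consonant is deleted: /w/, /z/.

ɛðɔwejo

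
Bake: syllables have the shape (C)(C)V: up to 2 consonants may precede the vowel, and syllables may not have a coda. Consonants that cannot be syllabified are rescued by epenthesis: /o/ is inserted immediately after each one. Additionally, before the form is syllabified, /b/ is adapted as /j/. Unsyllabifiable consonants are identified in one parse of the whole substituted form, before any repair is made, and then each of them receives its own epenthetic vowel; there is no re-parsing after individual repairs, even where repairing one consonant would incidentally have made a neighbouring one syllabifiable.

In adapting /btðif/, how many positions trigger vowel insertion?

After substitution the input is /jtðif/.
The unsyllabifiable consonants are /j/, /f/; each receives one epenthetic vowel.

2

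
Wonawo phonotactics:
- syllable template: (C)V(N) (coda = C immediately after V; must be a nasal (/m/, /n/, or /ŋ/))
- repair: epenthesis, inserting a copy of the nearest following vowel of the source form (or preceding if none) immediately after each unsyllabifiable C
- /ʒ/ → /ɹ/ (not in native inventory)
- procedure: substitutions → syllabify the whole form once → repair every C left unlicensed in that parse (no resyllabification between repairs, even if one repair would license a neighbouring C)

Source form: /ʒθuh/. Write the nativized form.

Substitution: /ʒ/ → /ɹ/, giving /ɹθuh/.
The consonants /ɹ/, /h/ cannot be parsed into a legal (C)V(N) syllable (only a nasal (/m/, /n/, or /ŋ/) is licensed in coda position; onsets are limited to one consonant).
Each unlicensed consonant becomes the onset of a new syllable: /ɹ/ → /ɹu/, /h/ → /hu/.

ɹuθuhu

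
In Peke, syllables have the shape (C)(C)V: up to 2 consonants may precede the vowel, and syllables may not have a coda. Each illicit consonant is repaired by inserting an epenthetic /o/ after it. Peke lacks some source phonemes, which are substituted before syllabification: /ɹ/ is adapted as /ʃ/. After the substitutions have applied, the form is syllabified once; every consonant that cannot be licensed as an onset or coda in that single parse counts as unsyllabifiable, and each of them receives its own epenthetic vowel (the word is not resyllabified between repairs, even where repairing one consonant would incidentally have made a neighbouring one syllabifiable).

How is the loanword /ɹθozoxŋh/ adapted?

Substitution: /ɹ/ → /ʃ/, giving /ʃθozoxŋh/.
Syllabifying with onset maximization leaves /x/, /ŋ/, /h/ stranded (no codas are permitted; onsets may contain at most 2 consonants).
Inserting the epenthetic vowel yields /x/ → /xo/, /ŋ/ → /ŋo/, /h/ → /ho/.

ʃθozoxoŋoho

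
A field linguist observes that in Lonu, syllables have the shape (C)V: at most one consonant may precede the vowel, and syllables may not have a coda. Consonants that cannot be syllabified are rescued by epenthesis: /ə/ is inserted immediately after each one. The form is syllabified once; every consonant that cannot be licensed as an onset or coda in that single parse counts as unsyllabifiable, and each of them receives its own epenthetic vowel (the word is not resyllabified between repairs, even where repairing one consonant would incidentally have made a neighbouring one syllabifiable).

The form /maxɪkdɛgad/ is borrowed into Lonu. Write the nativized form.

maxɪkədɛgadə

The consonants /k/, /d/ cannot be parsed into a legal (C)V syllable (no codas are permitted; onsets are limited to one consonant).
Epenthesis after each stranded consonant: /k/ → /kə/, /d/ → /də/.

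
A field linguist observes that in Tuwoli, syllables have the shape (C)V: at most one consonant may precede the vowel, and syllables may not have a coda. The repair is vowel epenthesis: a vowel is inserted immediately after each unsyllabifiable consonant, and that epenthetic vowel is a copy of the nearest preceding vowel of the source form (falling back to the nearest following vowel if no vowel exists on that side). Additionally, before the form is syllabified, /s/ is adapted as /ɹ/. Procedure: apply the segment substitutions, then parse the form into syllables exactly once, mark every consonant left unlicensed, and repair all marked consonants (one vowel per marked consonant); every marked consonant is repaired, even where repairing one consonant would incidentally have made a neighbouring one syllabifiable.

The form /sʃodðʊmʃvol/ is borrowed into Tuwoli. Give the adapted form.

ɹoʃodoðʊmʊʃʊvolo

Substitution: /s/ → /ɹ/, giving /ɹʃodðʊmʃvol/.
The consonants /ɹ/, /d/, /m/, /ʃ/, /l/ cannot be parsed into a legal (C)V syllable (no codas are permitted; onsets are limited to one consonant).
Epenthesis after each stranded consonant: /ɹ/ → /ɹo/, /d/ → /do/, /m/ → /mʊ/, /ʃ/ → /ʃʊ/, /l/ → /lo/.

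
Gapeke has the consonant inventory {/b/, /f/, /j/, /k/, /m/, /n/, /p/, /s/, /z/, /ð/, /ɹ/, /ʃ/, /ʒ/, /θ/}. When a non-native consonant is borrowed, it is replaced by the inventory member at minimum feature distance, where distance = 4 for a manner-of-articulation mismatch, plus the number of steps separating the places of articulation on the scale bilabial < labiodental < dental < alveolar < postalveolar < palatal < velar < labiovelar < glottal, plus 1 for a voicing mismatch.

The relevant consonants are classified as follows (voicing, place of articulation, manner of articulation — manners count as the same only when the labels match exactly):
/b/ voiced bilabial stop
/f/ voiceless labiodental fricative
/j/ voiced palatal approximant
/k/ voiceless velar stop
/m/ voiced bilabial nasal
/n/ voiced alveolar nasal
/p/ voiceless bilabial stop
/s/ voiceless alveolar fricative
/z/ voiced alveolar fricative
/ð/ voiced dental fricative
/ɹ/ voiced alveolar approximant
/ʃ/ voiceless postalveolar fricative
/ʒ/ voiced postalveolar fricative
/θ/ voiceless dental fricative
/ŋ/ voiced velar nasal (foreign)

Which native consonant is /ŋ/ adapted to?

n

/n/ is closest: same manner (nasal), place distance 3 (velar→alveolar), same voicing; total 3. Next closest is /j/ at distance 5.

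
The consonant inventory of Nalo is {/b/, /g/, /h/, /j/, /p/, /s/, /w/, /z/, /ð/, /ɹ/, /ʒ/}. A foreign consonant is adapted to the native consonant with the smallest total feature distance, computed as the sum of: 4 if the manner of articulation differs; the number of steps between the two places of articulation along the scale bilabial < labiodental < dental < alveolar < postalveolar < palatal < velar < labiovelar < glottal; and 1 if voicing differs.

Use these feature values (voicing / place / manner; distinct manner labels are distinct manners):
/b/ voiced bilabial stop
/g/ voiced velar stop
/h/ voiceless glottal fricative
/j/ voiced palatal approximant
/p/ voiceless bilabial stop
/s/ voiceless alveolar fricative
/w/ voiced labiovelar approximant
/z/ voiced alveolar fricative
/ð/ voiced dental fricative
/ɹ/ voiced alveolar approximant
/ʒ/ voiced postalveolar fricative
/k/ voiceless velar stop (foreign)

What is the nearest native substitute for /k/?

g

/g/ is closest: same manner (stop), place distance 0 (velar→velar), voicing differs (+1); total 1. Next closest is /h/ at distance 6.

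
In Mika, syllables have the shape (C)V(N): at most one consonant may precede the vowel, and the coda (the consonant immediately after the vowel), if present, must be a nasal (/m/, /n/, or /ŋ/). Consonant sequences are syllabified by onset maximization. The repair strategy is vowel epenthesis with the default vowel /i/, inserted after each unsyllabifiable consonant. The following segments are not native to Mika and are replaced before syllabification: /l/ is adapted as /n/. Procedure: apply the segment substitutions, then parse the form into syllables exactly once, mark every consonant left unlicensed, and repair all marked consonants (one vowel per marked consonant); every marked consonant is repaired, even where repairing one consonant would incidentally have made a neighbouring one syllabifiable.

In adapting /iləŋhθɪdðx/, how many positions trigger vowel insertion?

4

After substitution the input is /inəŋhθɪdðx/.
The unsyllabifiable consonants are /h/, /d/, /ð/, /x/; each receives one epenthetic vowel.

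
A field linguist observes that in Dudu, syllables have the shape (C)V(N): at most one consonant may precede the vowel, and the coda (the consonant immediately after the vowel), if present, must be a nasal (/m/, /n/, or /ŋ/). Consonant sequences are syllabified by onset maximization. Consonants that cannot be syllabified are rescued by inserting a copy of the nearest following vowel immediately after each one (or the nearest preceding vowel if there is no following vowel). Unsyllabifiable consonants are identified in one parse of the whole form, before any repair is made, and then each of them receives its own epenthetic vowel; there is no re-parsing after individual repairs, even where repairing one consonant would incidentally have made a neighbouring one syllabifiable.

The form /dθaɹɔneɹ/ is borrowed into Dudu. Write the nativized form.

daθaɹɔneɹe

The consonants /d/, /ɹ/ cannot be parsed into a legal (C)V(N) syllable (only a nasal (/m/, /n/, or /ŋ/) is licensed in coda position; onsets are limited to one consonant).
Inserting the epenthetic vowel yields /d/ → /da/, /ɹ/ → /ɹe/.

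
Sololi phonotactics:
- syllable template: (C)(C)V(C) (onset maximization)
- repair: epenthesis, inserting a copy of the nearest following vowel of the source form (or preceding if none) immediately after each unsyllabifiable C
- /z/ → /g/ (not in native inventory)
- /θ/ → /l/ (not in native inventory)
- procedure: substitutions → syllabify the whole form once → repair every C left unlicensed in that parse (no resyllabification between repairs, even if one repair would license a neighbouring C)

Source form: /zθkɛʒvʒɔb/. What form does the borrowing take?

gɛlkɛʒvʒɔb

Substitution: /z/ → /g/, /θ/ → /l/, giving /glkɛʒvʒɔb/.
Under (C)(C)V(C), the unsyllabifiable consonants are /g/ (at most one coda consonant is licensed; onsets may contain at most 2 consonants).
Each unlicensed consonant becomes the onset of a new syllable: /g/ → /gɛ/.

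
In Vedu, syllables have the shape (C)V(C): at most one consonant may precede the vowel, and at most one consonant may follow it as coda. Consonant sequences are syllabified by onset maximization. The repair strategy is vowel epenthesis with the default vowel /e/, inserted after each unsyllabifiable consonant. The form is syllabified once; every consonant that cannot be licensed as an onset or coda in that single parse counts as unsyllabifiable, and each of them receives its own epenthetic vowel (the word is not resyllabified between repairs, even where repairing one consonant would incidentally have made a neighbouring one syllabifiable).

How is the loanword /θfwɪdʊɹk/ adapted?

Syllabifying with onset maximization leaves /θ/, /f/, /k/ stranded (at most one coda consonant is licensed; onsets are limited to one consonant).
Inserting the epenthetic vowel yields /θ/ → /θe/, /f/ → /fe/, /k/ → /ke/.

θefewɪdʊɹke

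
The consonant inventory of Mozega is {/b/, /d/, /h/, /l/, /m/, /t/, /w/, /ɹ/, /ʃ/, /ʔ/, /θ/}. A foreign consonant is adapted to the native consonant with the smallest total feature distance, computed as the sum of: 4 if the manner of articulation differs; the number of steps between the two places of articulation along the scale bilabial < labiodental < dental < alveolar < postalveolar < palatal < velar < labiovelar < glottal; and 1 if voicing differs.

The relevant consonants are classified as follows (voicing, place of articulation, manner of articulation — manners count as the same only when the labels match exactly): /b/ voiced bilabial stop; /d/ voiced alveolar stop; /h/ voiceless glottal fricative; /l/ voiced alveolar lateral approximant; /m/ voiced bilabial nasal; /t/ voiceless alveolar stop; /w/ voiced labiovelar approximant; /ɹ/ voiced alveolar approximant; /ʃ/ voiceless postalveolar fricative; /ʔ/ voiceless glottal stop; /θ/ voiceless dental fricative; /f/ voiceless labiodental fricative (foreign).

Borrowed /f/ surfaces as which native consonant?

θ

/θ/ is closest: same manner (fricative), place distance 1 (labiodental→dental), same voicing; total 1. Next closest is /ʃ/ at distance 3.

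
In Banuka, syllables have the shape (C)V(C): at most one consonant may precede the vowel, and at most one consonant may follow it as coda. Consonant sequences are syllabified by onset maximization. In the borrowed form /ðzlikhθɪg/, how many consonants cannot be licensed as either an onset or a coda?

3

The consonants /ð/, /z/, /h/ cannot be parsed into a legal (C)V(C) syllable (at most one coda consonant is licensed; onsets are limited to one consonant).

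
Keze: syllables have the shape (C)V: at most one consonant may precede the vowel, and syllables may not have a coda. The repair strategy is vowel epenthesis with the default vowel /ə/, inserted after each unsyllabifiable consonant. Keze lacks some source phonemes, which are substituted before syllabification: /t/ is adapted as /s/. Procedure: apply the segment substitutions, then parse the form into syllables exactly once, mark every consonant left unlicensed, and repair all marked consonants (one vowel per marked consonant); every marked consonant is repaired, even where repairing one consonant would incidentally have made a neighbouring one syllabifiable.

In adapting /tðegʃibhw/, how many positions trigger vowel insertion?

5

After substitution the input is /sðegʃibhw/.
The unsyllabifiable consonants are /s/, /g/, /b/, /h/, /w/; each receives one epenthetic vowel.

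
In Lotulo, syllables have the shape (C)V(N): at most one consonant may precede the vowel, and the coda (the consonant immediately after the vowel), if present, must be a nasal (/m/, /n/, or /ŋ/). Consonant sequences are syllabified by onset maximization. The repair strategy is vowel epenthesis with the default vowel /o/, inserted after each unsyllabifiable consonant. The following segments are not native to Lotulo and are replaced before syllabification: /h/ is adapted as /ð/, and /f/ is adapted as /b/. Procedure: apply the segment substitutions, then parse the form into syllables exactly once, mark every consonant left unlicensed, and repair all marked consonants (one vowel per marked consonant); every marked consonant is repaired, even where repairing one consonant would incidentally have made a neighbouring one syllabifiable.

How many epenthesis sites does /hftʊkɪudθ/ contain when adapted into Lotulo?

After substitution the input is /ðbtʊkɪudθ/.
The unsyllabifiable consonants are /ð/, /b/, /d/, /θ/; each receives one epenthetic vowel.

4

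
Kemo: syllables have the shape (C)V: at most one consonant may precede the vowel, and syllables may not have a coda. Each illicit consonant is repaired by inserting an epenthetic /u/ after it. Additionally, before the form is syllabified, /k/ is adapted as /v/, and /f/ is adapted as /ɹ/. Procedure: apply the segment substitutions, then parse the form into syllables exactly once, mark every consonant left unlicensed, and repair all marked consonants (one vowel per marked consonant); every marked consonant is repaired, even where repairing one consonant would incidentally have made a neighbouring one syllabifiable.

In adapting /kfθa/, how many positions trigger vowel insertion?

After substitution the input is /vɹθa/.
The unsyllabifiable consonants are /v/, /ɹ/; each receives one epenthetic vowel.

2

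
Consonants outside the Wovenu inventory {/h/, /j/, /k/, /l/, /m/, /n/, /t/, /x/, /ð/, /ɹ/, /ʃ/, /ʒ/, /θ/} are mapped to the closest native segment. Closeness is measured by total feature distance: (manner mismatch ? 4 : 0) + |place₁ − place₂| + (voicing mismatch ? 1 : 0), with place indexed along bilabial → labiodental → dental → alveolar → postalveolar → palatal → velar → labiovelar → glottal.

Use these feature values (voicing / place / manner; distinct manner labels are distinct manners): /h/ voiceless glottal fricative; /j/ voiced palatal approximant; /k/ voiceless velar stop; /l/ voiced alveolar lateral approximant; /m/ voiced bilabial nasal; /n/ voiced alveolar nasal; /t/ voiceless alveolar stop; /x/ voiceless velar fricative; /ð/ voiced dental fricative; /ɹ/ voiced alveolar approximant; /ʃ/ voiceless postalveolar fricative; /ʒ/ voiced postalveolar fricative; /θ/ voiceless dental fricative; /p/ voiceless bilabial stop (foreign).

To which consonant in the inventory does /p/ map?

/t/ is closest: same manner (stop), place distance 3 (bilabial→alveolar), same voicing; total 3. Next closest is /m/ at distance 5.

t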